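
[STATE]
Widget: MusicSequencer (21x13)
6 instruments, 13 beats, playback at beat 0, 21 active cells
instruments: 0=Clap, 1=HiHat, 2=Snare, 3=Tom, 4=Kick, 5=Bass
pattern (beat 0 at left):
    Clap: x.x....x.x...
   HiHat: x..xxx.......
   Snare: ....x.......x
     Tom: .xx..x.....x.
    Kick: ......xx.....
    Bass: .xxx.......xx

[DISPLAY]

      ▼123456789012  
  Clap█·█····█·█···  
 HiHat█··███·······  
 Snare····█·······█  
   Tom·██··█·····█·  
  Kick······██·····  
  Bass·███·······██  
                     
                     
                     
                     
                     
                     


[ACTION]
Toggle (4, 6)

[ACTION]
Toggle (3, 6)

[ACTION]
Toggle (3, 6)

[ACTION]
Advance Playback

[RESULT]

      0▼23456789012  
  Clap█·█····█·█···  
 HiHat█··███·······  
 Snare····█·······█  
   Tom·██··█·····█·  
  Kick·······█·····  
  Bass·███·······██  
                     
                     
                     
                     
                     
                     


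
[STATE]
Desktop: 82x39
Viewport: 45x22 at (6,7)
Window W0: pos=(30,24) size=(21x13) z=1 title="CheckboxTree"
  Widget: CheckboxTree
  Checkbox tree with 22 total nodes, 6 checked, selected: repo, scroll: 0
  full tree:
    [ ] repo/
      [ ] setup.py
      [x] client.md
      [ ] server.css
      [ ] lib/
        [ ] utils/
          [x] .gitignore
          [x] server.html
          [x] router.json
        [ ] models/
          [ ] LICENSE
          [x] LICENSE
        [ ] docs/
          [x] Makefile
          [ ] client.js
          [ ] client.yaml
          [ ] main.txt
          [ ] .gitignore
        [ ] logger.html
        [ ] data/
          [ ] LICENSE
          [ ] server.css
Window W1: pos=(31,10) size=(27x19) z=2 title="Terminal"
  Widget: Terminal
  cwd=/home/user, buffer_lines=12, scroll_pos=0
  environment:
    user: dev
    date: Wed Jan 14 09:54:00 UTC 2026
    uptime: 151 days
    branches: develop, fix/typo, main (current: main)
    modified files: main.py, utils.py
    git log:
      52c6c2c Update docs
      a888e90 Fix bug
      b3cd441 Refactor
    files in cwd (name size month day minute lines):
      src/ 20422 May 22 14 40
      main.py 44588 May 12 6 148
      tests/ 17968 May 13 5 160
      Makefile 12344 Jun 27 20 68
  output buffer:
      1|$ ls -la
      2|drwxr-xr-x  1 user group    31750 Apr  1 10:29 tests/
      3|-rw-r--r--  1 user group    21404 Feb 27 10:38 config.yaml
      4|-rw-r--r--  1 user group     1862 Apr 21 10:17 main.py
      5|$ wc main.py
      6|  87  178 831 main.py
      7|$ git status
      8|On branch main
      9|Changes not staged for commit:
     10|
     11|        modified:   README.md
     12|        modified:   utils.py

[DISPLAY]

                                             
                                             
                                             
                         ┏━━━━━━━━━━━━━━━━━━━
                         ┃ Terminal          
                         ┠───────────────────
                         ┃$ ls -la           
                         ┃drwxr-xr-x  1 user 
                         ┃-rw-r--r--  1 user 
                         ┃-rw-r--r--  1 user 
                         ┃$ wc main.py       
                         ┃  87  178 831 main.
                         ┃$ git status       
                         ┃On branch main     
                         ┃Changes not staged 
                         ┃                   
                         ┃        modified:  
                        ┏┃        modified:  
                        ┃┃$ █                
                        ┠┃                   
                        ┃┃                   
                        ┃┗━━━━━━━━━━━━━━━━━━━


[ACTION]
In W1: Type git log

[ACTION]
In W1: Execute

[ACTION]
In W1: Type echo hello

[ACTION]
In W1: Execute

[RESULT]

                                             
                                             
                                             
                         ┏━━━━━━━━━━━━━━━━━━━
                         ┃ Terminal          
                         ┠───────────────────
                         ┃$ wc main.py       
                         ┃  87  178 831 main.
                         ┃$ git status       
                         ┃On branch main     
                         ┃Changes not staged 
                         ┃                   
                         ┃        modified:  
                         ┃        modified:  
                         ┃$ git log          
                         ┃52c6c2c Update docs
                         ┃a888e90 Fix bug    
                        ┏┃b3cd441 Refactor   
                        ┃┃$ echo hello       
                        ┠┃hello              
                        ┃┃$ █                
                        ┃┗━━━━━━━━━━━━━━━━━━━


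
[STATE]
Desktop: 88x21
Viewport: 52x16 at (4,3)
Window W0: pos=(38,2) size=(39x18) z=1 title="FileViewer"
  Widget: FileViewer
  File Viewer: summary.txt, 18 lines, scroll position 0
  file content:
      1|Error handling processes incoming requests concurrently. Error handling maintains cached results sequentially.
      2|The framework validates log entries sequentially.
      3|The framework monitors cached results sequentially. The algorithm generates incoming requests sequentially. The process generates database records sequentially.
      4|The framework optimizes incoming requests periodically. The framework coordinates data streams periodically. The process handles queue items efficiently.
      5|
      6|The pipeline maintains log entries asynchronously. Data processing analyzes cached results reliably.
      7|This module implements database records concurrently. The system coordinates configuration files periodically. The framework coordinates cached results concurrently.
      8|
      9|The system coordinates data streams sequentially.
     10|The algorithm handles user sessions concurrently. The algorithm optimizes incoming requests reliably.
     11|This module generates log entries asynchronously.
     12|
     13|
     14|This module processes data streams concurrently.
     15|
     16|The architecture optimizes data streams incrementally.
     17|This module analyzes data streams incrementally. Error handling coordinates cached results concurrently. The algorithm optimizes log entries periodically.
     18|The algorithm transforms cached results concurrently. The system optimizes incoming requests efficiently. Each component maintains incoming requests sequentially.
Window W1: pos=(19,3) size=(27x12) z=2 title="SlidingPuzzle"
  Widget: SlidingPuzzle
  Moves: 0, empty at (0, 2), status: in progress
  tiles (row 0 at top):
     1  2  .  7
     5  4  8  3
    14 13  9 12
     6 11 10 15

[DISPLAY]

               ┏━━━━━━━━━━━━━━━━━━━━━━━━━┓ewer      
               ┃ SlidingPuzzle           ┃──────────
               ┠─────────────────────────┨andling pr
               ┃┌────┬────┬────┬────┐    ┃mework val
               ┃│  1 │  2 │    │  7 │    ┃mework mon
               ┃├────┼────┼────┼────┤    ┃mework opt
               ┃│  5 │  4 │  8 │  3 │    ┃          
               ┃├────┼────┼────┼────┤    ┃eline main
               ┃│ 14 │ 13 │  9 │ 12 │    ┃dule imple
               ┃├────┼────┼────┼────┤    ┃          
               ┃│  6 │ 11 │ 10 │ 15 │    ┃tem coordi
               ┗━━━━━━━━━━━━━━━━━━━━━━━━━┛orithm han
                                  ┃This module gener
                                  ┃                 
                                  ┃                 
                                  ┃This module proce


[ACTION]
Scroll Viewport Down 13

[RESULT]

               ┠─────────────────────────┨andling pr
               ┃┌────┬────┬────┬────┐    ┃mework val
               ┃│  1 │  2 │    │  7 │    ┃mework mon
               ┃├────┼────┼────┼────┤    ┃mework opt
               ┃│  5 │  4 │  8 │  3 │    ┃          
               ┃├────┼────┼────┼────┤    ┃eline main
               ┃│ 14 │ 13 │  9 │ 12 │    ┃dule imple
               ┃├────┼────┼────┼────┤    ┃          
               ┃│  6 │ 11 │ 10 │ 15 │    ┃tem coordi
               ┗━━━━━━━━━━━━━━━━━━━━━━━━━┛orithm han
                                  ┃This module gener
                                  ┃                 
                                  ┃                 
                                  ┃This module proce
                                  ┗━━━━━━━━━━━━━━━━━
                                                    


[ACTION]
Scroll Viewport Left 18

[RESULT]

                   ┠─────────────────────────┨andlin
                   ┃┌────┬────┬────┬────┐    ┃mework
                   ┃│  1 │  2 │    │  7 │    ┃mework
                   ┃├────┼────┼────┼────┤    ┃mework
                   ┃│  5 │  4 │  8 │  3 │    ┃      
                   ┃├────┼────┼────┼────┤    ┃eline 
                   ┃│ 14 │ 13 │  9 │ 12 │    ┃dule i
                   ┃├────┼────┼────┼────┤    ┃      
                   ┃│  6 │ 11 │ 10 │ 15 │    ┃tem co
                   ┗━━━━━━━━━━━━━━━━━━━━━━━━━┛orithm
                                      ┃This module g
                                      ┃             
                                      ┃             
                                      ┃This module p
                                      ┗━━━━━━━━━━━━━
                                                    


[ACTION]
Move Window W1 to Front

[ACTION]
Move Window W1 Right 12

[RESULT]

                               ┠────────────────────
                               ┃┌────┬────┬────┬────
                               ┃│  1 │  2 │    │  7 
                               ┃├────┼────┼────┼────
                               ┃│  5 │  4 │  8 │  3 
                               ┃├────┼────┼────┼────
                               ┃│ 14 │ 13 │  9 │ 12 
                               ┃├────┼────┼────┼────
                               ┃│  6 │ 11 │ 10 │ 15 
                               ┗━━━━━━━━━━━━━━━━━━━━
                                      ┃This module g
                                      ┃             
                                      ┃             
                                      ┃This module p
                                      ┗━━━━━━━━━━━━━
                                                    


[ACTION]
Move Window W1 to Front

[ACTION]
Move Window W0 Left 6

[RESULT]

                               ┠────────────────────
                               ┃┌────┬────┬────┬────
                               ┃│  1 │  2 │    │  7 
                               ┃├────┼────┼────┼────
                               ┃│  5 │  4 │  8 │  3 
                               ┃├────┼────┼────┼────
                               ┃│ 14 │ 13 │  9 │ 12 
                               ┃├────┼────┼────┼────
                               ┃│  6 │ 11 │ 10 │ 15 
                               ┗━━━━━━━━━━━━━━━━━━━━
                                ┃This module generat
                                ┃                   
                                ┃                   
                                ┃This module process
                                ┗━━━━━━━━━━━━━━━━━━━
                                                    


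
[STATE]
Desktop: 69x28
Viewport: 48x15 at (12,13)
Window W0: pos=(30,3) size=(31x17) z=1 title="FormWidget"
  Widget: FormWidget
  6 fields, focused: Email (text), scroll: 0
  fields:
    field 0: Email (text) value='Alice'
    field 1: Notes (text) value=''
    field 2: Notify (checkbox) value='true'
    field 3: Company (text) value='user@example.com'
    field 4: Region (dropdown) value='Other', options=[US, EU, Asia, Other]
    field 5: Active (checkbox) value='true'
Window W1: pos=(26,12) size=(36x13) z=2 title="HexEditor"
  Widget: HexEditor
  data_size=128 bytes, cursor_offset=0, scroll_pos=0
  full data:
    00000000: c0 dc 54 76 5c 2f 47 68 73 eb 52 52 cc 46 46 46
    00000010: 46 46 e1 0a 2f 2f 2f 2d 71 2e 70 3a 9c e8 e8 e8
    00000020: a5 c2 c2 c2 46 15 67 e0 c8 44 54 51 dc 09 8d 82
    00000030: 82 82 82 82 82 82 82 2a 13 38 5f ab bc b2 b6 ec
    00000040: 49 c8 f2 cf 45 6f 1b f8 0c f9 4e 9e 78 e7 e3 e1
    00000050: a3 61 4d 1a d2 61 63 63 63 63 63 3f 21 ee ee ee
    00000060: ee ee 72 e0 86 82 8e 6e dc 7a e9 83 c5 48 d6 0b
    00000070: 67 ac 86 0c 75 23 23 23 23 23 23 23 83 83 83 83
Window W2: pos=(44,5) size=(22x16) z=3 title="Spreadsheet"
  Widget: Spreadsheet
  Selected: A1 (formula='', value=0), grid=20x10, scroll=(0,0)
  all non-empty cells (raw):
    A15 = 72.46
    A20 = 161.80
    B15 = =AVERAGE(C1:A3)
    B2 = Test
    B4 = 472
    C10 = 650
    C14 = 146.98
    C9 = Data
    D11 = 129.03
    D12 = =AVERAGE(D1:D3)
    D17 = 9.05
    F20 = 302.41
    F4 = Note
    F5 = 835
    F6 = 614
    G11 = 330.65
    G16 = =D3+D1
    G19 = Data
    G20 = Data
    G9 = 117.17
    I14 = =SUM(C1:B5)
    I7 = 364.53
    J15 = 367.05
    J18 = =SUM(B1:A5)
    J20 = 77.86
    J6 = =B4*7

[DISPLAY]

              ┃ HexEditor       ┃  3        0   
              ┠─────────────────┃  4        0   
              ┃00000000  C0 dc 5┃  5        0   
              ┃00000010  46 46 e┃  6        0   
              ┃00000020  a5 c2 c┃  7        0   
              ┃00000030  82 82 8┃  8        0   
              ┃00000040  49 c8 f┃  9        0   
              ┃00000050  a3 61 4┗━━━━━━━━━━━━━━━
              ┃00000060  ee ee 72 e0 86 82 8e 6e
              ┃00000070  67 ac 86 0c 75 23 23 23
              ┃                                 
              ┗━━━━━━━━━━━━━━━━━━━━━━━━━━━━━━━━━
                                                
                                                
                                                


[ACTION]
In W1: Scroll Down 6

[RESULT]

              ┃ HexEditor       ┃  3        0   
              ┠─────────────────┃  4        0   
              ┃00000060  ee ee 7┃  5        0   
              ┃00000070  67 ac 8┃  6        0   
              ┃                 ┃  7        0   
              ┃                 ┃  8        0   
              ┃                 ┃  9        0   
              ┃                 ┗━━━━━━━━━━━━━━━
              ┃                                 
              ┃                                 
              ┃                                 
              ┗━━━━━━━━━━━━━━━━━━━━━━━━━━━━━━━━━
                                                
                                                
                                                


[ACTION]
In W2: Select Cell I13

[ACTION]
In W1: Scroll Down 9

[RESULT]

              ┃ HexEditor       ┃  3        0   
              ┠─────────────────┃  4        0   
              ┃00000070  67 ac 8┃  5        0   
              ┃                 ┃  6        0   
              ┃                 ┃  7        0   
              ┃                 ┃  8        0   
              ┃                 ┃  9        0   
              ┃                 ┗━━━━━━━━━━━━━━━
              ┃                                 
              ┃                                 
              ┃                                 
              ┗━━━━━━━━━━━━━━━━━━━━━━━━━━━━━━━━━
                                                
                                                
                                                


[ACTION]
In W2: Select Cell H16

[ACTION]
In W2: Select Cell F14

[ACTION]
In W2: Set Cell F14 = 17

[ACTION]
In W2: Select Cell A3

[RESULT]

              ┃ HexEditor       ┃  3      [0]   
              ┠─────────────────┃  4        0   
              ┃00000070  67 ac 8┃  5        0   
              ┃                 ┃  6        0   
              ┃                 ┃  7        0   
              ┃                 ┃  8        0   
              ┃                 ┃  9        0   
              ┃                 ┗━━━━━━━━━━━━━━━
              ┃                                 
              ┃                                 
              ┃                                 
              ┗━━━━━━━━━━━━━━━━━━━━━━━━━━━━━━━━━
                                                
                                                
                                                


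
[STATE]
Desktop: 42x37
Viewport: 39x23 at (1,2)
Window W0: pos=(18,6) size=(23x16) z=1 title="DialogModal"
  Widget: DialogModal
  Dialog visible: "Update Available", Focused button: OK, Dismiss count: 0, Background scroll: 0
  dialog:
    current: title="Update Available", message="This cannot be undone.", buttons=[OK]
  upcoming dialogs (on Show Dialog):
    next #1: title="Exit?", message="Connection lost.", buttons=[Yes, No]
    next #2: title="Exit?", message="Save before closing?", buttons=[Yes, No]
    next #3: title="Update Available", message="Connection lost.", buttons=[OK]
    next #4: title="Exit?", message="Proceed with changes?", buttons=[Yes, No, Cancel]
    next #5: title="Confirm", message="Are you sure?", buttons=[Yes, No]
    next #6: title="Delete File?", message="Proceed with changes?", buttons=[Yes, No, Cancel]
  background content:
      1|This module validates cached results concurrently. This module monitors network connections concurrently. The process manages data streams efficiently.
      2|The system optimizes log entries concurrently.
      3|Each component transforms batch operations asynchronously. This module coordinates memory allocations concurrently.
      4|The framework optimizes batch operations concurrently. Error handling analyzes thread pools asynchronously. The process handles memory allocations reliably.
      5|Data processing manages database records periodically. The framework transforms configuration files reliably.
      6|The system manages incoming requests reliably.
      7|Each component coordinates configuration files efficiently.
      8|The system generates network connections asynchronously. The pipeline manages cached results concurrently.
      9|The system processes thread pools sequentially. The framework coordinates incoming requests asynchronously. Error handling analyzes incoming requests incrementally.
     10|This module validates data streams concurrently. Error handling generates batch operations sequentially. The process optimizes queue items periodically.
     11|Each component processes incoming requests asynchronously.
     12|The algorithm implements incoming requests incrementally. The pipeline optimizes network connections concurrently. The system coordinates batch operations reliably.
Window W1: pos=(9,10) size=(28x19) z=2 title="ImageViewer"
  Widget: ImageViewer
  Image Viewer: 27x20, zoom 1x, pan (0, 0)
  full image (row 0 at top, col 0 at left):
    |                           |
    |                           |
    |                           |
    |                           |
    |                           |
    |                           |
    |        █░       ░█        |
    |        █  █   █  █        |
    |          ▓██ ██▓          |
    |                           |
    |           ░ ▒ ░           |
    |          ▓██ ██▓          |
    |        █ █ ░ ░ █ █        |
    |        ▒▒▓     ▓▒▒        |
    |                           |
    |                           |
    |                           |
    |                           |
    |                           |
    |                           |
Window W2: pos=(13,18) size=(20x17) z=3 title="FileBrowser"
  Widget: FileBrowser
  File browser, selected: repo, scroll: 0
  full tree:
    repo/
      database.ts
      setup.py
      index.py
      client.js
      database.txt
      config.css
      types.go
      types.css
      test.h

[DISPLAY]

                                       
                                       
                                       
                                       
                 ┏━━━━━━━━━━━━━━━━━━━━━
                 ┃ DialogModal         
                 ┠─────────────────────
                 ┃This module validates
        ┏━━━━━━━━━━━━━━━━━━━━━━━━━━┓es 
        ┃ ImageViewer              ┃nsf
        ┠──────────────────────────┨┐iz
        ┃                          ┃│ag
        ┃                          ┃│in
        ┃                          ┃│di
        ┃                          ┃┘s 
        ┃                          ┃es 
        ┃   ┏━━━━━━━━━━━━━━━━━━┓   ┃tes
        ┃   ┃ FileBrowser      ┃   ┃ces
        ┃   ┠──────────────────┨   ┃eme
        ┃   ┃> [-] repo/       ┃   ┃━━━
        ┃   ┃    database.ts   ┃   ┃   
        ┃   ┃    setup.py      ┃   ┃   
        ┃   ┃    index.py      ┃   ┃   


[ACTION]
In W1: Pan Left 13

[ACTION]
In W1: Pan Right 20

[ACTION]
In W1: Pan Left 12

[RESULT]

                                       
                                       
                                       
                                       
                 ┏━━━━━━━━━━━━━━━━━━━━━
                 ┃ DialogModal         
                 ┠─────────────────────
                 ┃This module validates
        ┏━━━━━━━━━━━━━━━━━━━━━━━━━━┓es 
        ┃ ImageViewer              ┃nsf
        ┠──────────────────────────┨┐iz
        ┃                          ┃│ag
        ┃                          ┃│in
        ┃                          ┃│di
        ┃                          ┃┘s 
        ┃                          ┃es 
        ┃   ┏━━━━━━━━━━━━━━━━━━┓   ┃tes
        ┃█░ ┃ FileBrowser      ┃   ┃ces
        ┃█  ┠──────────────────┨   ┃eme
        ┃  ▓┃> [-] repo/       ┃   ┃━━━
        ┃   ┃    database.ts   ┃   ┃   
        ┃   ┃    setup.py      ┃   ┃   
        ┃  ▓┃    index.py      ┃   ┃   


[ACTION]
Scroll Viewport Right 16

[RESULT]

                                       
                                       
                                       
                                       
               ┏━━━━━━━━━━━━━━━━━━━━━┓ 
               ┃ DialogModal         ┃ 
               ┠─────────────────────┨ 
               ┃This module validates┃ 
      ┏━━━━━━━━━━━━━━━━━━━━━━━━━━┓es ┃ 
      ┃ ImageViewer              ┃nsf┃ 
      ┠──────────────────────────┨┐iz┃ 
      ┃                          ┃│ag┃ 
      ┃                          ┃│in┃ 
      ┃                          ┃│di┃ 
      ┃                          ┃┘s ┃ 
      ┃                          ┃es ┃ 
      ┃   ┏━━━━━━━━━━━━━━━━━━┓   ┃tes┃ 
      ┃█░ ┃ FileBrowser      ┃   ┃ces┃ 
      ┃█  ┠──────────────────┨   ┃eme┃ 
      ┃  ▓┃> [-] repo/       ┃   ┃━━━┛ 
      ┃   ┃    database.ts   ┃   ┃     
      ┃   ┃    setup.py      ┃   ┃     
      ┃  ▓┃    index.py      ┃   ┃     


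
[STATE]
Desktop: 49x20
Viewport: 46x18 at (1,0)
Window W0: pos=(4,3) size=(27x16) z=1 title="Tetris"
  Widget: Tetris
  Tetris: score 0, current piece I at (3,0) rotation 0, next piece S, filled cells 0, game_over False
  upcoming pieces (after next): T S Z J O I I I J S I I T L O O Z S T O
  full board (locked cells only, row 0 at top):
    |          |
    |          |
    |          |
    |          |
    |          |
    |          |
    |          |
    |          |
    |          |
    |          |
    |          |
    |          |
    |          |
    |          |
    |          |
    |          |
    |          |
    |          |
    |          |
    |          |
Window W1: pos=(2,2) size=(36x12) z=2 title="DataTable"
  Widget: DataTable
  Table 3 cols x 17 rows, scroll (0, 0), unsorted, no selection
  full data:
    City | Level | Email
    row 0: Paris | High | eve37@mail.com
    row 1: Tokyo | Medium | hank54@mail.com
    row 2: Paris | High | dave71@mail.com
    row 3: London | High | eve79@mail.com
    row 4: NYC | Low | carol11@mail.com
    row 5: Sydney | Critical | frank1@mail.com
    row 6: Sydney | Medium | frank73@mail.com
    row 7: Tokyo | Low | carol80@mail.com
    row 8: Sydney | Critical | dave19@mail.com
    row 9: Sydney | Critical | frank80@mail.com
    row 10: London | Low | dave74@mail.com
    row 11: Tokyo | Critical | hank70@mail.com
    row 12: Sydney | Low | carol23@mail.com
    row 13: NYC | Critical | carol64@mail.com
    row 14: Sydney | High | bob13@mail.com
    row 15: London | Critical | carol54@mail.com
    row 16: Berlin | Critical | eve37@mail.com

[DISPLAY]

                                              
                                              
 ┏━━━━━━━━━━━━━━━━━━━━━━━━━━━━━━━━━━┓         
 ┃ DataTable                        ┃         
 ┠──────────────────────────────────┨         
 ┃City  │Level   │Email             ┃         
 ┃──────┼────────┼────────────────  ┃         
 ┃Paris │High    │eve37@mail.com    ┃         
 ┃Tokyo │Medium  │hank54@mail.com   ┃         
 ┃Paris │High    │dave71@mail.com   ┃         
 ┃London│High    │eve79@mail.com    ┃         
 ┃NYC   │Low     │carol11@mail.com  ┃         
 ┃Sydney│Critical│frank1@mail.com   ┃         
 ┗━━━━━━━━━━━━━━━━━━━━━━━━━━━━━━━━━━┛         
   ┃          │              ┃                
   ┃          │              ┃                
   ┃          │              ┃                
   ┃          │              ┃                


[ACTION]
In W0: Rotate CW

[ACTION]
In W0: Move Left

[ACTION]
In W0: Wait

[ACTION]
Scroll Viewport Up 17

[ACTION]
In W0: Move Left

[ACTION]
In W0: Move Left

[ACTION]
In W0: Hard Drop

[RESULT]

                                              
                                              
 ┏━━━━━━━━━━━━━━━━━━━━━━━━━━━━━━━━━━┓         
 ┃ DataTable                        ┃         
 ┠──────────────────────────────────┨         
 ┃City  │Level   │Email             ┃         
 ┃──────┼────────┼────────────────  ┃         
 ┃Paris │High    │eve37@mail.com    ┃         
 ┃Tokyo │Medium  │hank54@mail.com   ┃         
 ┃Paris │High    │dave71@mail.com   ┃         
 ┃London│High    │eve79@mail.com    ┃         
 ┃NYC   │Low     │carol11@mail.com  ┃         
 ┃Sydney│Critical│frank1@mail.com   ┃         
 ┗━━━━━━━━━━━━━━━━━━━━━━━━━━━━━━━━━━┛         
   ┃█         │              ┃                
   ┃█         │              ┃                
   ┃█         │              ┃                
   ┃█         │              ┃                


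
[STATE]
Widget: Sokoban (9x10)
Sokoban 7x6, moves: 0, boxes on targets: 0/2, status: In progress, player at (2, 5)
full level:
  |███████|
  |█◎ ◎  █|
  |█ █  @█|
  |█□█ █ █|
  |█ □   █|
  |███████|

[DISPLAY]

███████  
█◎ ◎  █  
█ █  @█  
█□█ █ █  
█ □   █  
███████  
Moves: 0 
         
         
         


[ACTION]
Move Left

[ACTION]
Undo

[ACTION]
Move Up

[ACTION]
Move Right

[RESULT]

███████  
█◎ ◎ @█  
█ █   █  
█□█ █ █  
█ □   █  
███████  
Moves: 1 
         
         
         


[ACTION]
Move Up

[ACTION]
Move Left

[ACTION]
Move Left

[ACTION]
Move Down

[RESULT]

███████  
█◎ ◎  █  
█ █@  █  
█□█ █ █  
█ □   █  
███████  
Moves: 4 
         
         
         


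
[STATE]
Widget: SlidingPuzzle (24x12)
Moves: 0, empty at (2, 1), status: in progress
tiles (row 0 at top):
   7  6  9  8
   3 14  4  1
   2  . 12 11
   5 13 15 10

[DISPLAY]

┌────┬────┬────┬────┐   
│  7 │  6 │  9 │  8 │   
├────┼────┼────┼────┤   
│  3 │ 14 │  4 │  1 │   
├────┼────┼────┼────┤   
│  2 │    │ 12 │ 11 │   
├────┼────┼────┼────┤   
│  5 │ 13 │ 15 │ 10 │   
└────┴────┴────┴────┘   
Moves: 0                
                        
                        


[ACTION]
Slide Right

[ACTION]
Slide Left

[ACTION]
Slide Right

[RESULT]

┌────┬────┬────┬────┐   
│  7 │  6 │  9 │  8 │   
├────┼────┼────┼────┤   
│  3 │ 14 │  4 │  1 │   
├────┼────┼────┼────┤   
│    │  2 │ 12 │ 11 │   
├────┼────┼────┼────┤   
│  5 │ 13 │ 15 │ 10 │   
└────┴────┴────┴────┘   
Moves: 3                
                        
                        


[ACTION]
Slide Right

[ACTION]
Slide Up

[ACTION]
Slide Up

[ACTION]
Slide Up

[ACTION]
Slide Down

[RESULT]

┌────┬────┬────┬────┐   
│  7 │  6 │  9 │  8 │   
├────┼────┼────┼────┤   
│  3 │ 14 │  4 │  1 │   
├────┼────┼────┼────┤   
│    │  2 │ 12 │ 11 │   
├────┼────┼────┼────┤   
│  5 │ 13 │ 15 │ 10 │   
└────┴────┴────┴────┘   
Moves: 5                
                        
                        


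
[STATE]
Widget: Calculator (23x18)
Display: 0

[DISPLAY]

                      0
┌───┬───┬───┬───┐      
│ 7 │ 8 │ 9 │ ÷ │      
├───┼───┼───┼───┤      
│ 4 │ 5 │ 6 │ × │      
├───┼───┼───┼───┤      
│ 1 │ 2 │ 3 │ - │      
├───┼───┼───┼───┤      
│ 0 │ . │ = │ + │      
├───┼───┼───┼───┤      
│ C │ MC│ MR│ M+│      
└───┴───┴───┴───┘      
                       
                       
                       
                       
                       
                       


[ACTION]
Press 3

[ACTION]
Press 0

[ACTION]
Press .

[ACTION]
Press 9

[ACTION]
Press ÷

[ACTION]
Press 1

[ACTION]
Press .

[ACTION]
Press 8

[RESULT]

                    1.8
┌───┬───┬───┬───┐      
│ 7 │ 8 │ 9 │ ÷ │      
├───┼───┼───┼───┤      
│ 4 │ 5 │ 6 │ × │      
├───┼───┼───┼───┤      
│ 1 │ 2 │ 3 │ - │      
├───┼───┼───┼───┤      
│ 0 │ . │ = │ + │      
├───┼───┼───┼───┤      
│ C │ MC│ MR│ M+│      
└───┴───┴───┴───┘      
                       
                       
                       
                       
                       
                       


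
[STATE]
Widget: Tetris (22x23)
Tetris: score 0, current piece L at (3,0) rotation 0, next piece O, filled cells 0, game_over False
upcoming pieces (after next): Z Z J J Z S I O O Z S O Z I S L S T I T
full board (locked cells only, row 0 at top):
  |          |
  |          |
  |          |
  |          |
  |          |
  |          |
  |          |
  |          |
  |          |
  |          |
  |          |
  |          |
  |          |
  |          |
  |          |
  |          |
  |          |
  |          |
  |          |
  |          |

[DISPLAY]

     ▒    │Next:      
   ▒▒▒    │▓▓         
          │▓▓         
          │           
          │           
          │           
          │Score:     
          │0          
          │           
          │           
          │           
          │           
          │           
          │           
          │           
          │           
          │           
          │           
          │           
          │           
          │           
          │           
          │           


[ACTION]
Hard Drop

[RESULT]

    ▓▓    │Next:      
    ▓▓    │▓▓         
          │ ▓▓        
          │           
          │           
          │           
          │Score:     
          │0          
          │           
          │           
          │           
          │           
          │           
          │           
          │           
          │           
          │           
          │           
     ▒    │           
   ▒▒▒    │           
          │           
          │           
          │           


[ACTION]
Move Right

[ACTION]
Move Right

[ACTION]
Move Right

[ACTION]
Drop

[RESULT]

          │Next:      
       ▓▓ │▓▓         
       ▓▓ │ ▓▓        
          │           
          │           
          │           
          │Score:     
          │0          
          │           
          │           
          │           
          │           
          │           
          │           
          │           
          │           
          │           
          │           
     ▒    │           
   ▒▒▒    │           
          │           
          │           
          │           


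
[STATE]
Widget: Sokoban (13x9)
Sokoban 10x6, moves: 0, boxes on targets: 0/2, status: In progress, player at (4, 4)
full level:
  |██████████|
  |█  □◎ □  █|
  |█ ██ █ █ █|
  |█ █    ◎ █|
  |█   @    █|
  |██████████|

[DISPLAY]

██████████   
█  □◎ □  █   
█ ██ █ █ █   
█ █    ◎ █   
█   @    █   
██████████   
Moves: 0  0/2
             
             


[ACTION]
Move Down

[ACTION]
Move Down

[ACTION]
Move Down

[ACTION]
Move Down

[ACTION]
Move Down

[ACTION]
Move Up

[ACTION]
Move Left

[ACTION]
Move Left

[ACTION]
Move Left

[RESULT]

██████████   
█  □◎ □  █   
█ ██ █ █ █   
█ █@   ◎ █   
█        █   
██████████   
Moves: 2  0/2
             
             


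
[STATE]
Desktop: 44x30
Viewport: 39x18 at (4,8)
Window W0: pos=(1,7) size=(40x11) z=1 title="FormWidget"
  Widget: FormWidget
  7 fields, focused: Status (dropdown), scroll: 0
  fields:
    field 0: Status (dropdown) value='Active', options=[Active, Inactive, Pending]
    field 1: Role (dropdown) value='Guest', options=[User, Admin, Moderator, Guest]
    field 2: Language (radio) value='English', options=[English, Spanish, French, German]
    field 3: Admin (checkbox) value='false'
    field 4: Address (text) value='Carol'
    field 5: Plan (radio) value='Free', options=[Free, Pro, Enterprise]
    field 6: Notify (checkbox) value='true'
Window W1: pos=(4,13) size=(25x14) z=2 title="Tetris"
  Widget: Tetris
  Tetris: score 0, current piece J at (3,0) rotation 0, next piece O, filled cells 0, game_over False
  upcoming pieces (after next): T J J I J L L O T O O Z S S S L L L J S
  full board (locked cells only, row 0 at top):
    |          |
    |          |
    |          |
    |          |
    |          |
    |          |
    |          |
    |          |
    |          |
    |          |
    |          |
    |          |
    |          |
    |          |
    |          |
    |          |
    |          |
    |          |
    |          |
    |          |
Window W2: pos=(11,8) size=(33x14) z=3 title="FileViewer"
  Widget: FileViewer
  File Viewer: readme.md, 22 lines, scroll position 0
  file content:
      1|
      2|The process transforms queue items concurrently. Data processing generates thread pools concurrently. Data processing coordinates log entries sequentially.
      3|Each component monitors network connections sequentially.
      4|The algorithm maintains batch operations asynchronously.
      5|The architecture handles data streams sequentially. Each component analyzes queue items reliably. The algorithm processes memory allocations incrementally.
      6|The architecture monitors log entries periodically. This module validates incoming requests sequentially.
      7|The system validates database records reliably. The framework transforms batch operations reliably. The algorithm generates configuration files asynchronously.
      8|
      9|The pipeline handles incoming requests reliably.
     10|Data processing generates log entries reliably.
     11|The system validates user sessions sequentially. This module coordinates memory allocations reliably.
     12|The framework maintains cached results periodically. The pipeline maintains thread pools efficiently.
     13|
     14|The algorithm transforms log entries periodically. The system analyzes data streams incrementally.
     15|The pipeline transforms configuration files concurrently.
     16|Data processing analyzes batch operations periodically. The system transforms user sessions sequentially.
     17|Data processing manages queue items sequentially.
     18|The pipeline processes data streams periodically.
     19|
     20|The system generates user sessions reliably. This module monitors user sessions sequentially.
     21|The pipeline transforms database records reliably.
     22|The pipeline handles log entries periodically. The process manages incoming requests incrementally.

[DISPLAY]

ormWidg┏━━━━━━━━━━━━━━━━━━━━━━━━━━━━━━━
───────┃ FileViewer                    
Status:┠───────────────────────────────
Role:  ┃                              ▲
Languag┃The process transforms queue i█
┏━━━━━━┃Each component monitors networ░
┃ Tetri┃The algorithm maintains batch ░
┠──────┃The architecture handles data ░
┃      ┃The architecture monitors log ░
┃      ┃The system validates database ░
┃      ┃                              ░
┃      ┃The pipeline handles incoming ░
┃      ┃Data processing generates log ▼
┃      ┗━━━━━━━━━━━━━━━━━━━━━━━━━━━━━━━
┃          │Score:      ┃              
┃          │0           ┃              
┃          │            ┃              
┃          │            ┃              


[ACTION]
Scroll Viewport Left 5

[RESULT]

 ┃ FormWidg┏━━━━━━━━━━━━━━━━━━━━━━━━━━━
 ┠─────────┃ FileViewer                
 ┃> Status:┠───────────────────────────
 ┃  Role:  ┃                           
 ┃  Languag┃The process transforms queu
 ┃  ┏━━━━━━┃Each component monitors net
 ┃  ┃ Tetri┃The algorithm maintains bat
 ┃  ┠──────┃The architecture handles da
 ┃  ┃      ┃The architecture monitors l
 ┗━━┃      ┃The system validates databa
    ┃      ┃                           
    ┃      ┃The pipeline handles incomi
    ┃      ┃Data processing generates l
    ┃      ┗━━━━━━━━━━━━━━━━━━━━━━━━━━━
    ┃          │Score:      ┃          
    ┃          │0           ┃          
    ┃          │            ┃          
    ┃          │            ┃          


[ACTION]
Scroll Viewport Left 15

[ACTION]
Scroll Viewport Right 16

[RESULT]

rmWidg┏━━━━━━━━━━━━━━━━━━━━━━━━━━━━━━━┓
──────┃ FileViewer                    ┃
tatus:┠───────────────────────────────┨
ole:  ┃                              ▲┃
anguag┃The process transforms queue i█┃
━━━━━━┃Each component monitors networ░┃
 Tetri┃The algorithm maintains batch ░┃
──────┃The architecture handles data ░┃
      ┃The architecture monitors log ░┃
      ┃The system validates database ░┃
      ┃                              ░┃
      ┃The pipeline handles incoming ░┃
      ┃Data processing generates log ▼┃
      ┗━━━━━━━━━━━━━━━━━━━━━━━━━━━━━━━┛
          │Score:      ┃               
          │0           ┃               
          │            ┃               
          │            ┃               


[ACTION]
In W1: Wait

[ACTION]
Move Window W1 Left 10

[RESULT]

rmWidg┏━━━━━━━━━━━━━━━━━━━━━━━━━━━━━━━┓
──────┃ FileViewer                    ┃
tatus:┠───────────────────────────────┨
ole:  ┃                              ▲┃
anguag┃The process transforms queue i█┃
━━━━━━┃Each component monitors networ░┃
ris   ┃The algorithm maintains batch ░┃
──────┃The architecture handles data ░┃
      ┃The architecture monitors log ░┃
      ┃The system validates database ░┃
      ┃                              ░┃
      ┃The pipeline handles incoming ░┃
      ┃Data processing generates log ▼┃
      ┗━━━━━━━━━━━━━━━━━━━━━━━━━━━━━━━┛
      │Score:      ┃                   
      │0           ┃                   
      │            ┃                   
      │            ┃                   
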